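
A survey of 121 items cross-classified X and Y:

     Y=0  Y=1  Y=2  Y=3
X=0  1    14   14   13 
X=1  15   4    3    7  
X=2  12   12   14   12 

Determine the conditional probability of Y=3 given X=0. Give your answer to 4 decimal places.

Total with X=0: 1 + 14 + 14 + 13 = 42.
P(Y=3 | X=0) = 13/42 = 0.3095.

0.3095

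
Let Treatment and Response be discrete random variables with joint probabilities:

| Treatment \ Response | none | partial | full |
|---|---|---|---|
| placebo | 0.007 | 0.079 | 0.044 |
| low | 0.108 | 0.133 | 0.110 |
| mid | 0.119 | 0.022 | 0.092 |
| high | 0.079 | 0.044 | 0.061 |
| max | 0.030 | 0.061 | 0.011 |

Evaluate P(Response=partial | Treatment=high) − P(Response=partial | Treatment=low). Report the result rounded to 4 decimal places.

-0.1398

P(Treatment=high) = 0.079 + 0.044 + 0.061 = 0.184; P(Response=partial | Treatment=high) = 0.044/0.184 = 0.23913.
P(Treatment=low) = 0.108 + 0.133 + 0.110 = 0.351; P(Response=partial | Treatment=low) = 0.133/0.351 = 0.37892.
Difference = -0.1398.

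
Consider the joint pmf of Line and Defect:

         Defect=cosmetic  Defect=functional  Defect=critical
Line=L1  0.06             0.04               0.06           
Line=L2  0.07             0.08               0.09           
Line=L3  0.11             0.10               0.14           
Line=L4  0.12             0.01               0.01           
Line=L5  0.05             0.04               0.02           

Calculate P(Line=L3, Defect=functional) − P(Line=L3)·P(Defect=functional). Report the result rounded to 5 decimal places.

P(Line=L3) = 0.11 + 0.10 + 0.14 = 0.35.
P(Defect=functional) = 0.04 + 0.08 + 0.10 + 0.01 + 0.04 = 0.27.
P(Line=L3, Defect=functional) − P(Line=L3)P(Defect=functional) = 0.10 − 0.35×0.27 = 0.00550.

0.00550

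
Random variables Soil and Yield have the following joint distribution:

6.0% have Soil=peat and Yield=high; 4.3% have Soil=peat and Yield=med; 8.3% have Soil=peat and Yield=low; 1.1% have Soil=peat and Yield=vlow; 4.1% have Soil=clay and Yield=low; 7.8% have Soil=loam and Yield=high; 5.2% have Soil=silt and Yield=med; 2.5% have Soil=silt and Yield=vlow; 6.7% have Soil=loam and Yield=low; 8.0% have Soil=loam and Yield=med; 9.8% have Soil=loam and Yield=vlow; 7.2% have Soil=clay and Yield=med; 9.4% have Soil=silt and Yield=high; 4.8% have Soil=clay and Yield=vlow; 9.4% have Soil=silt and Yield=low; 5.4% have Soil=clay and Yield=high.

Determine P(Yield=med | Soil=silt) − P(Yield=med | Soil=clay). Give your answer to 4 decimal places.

-0.1387

P(Soil=silt) = 0.025 + 0.094 + 0.052 + 0.094 = 0.265; P(Yield=med | Soil=silt) = 0.052/0.265 = 0.19623.
P(Soil=clay) = 0.048 + 0.041 + 0.072 + 0.054 = 0.215; P(Yield=med | Soil=clay) = 0.072/0.215 = 0.33488.
Difference = -0.1387.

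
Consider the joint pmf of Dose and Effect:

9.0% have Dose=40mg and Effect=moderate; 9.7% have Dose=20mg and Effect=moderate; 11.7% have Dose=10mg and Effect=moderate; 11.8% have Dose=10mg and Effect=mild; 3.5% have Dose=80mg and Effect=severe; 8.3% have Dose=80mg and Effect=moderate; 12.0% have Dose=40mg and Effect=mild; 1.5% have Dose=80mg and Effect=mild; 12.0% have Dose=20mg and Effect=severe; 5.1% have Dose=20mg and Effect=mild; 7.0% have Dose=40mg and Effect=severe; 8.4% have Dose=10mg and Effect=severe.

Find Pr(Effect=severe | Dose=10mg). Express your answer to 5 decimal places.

0.26332

P(Dose=10mg) = 0.118 + 0.117 + 0.084 = 0.319.
P(Effect=severe | Dose=10mg) = 0.084/0.319 = 0.26332.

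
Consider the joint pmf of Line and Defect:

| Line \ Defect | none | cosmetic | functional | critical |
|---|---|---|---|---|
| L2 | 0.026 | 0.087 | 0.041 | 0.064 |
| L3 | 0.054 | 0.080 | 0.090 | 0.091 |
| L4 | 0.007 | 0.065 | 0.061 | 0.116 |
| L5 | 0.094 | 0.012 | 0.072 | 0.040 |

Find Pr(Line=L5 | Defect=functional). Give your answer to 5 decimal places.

P(Defect=functional) = 0.041 + 0.090 + 0.061 + 0.072 = 0.264.
P(Line=L5 | Defect=functional) = 0.072/0.264 = 0.27273.

0.27273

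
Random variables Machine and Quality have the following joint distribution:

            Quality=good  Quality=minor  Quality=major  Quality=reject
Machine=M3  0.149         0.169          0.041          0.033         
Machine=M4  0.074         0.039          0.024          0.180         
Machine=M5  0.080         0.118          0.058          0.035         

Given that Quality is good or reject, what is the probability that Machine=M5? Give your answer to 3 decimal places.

0.209

P(Quality=good) = 0.149 + 0.074 + 0.080 = 0.303.
P(Quality=reject) = 0.033 + 0.180 + 0.035 = 0.248.
P(Quality ∈ {good, reject}) = 0.303 + 0.248 = 0.551; P(Machine=M5, Quality ∈ {good, reject}) = 0.080 + 0.035 = 0.115.
P(Machine=M5 | Quality ∈ {good, reject}) = 0.115/0.551 = 0.209.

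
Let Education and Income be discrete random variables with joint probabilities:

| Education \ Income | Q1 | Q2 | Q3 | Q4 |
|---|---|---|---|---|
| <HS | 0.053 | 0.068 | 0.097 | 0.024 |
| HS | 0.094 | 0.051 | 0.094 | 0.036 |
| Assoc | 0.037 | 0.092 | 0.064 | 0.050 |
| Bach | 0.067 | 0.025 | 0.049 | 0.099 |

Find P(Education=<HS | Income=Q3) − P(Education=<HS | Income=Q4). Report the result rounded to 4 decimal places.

0.2042

P(Income=Q3) = 0.097 + 0.094 + 0.064 + 0.049 = 0.304; P(Education=<HS | Income=Q3) = 0.097/0.304 = 0.31908.
P(Income=Q4) = 0.024 + 0.036 + 0.050 + 0.099 = 0.209; P(Education=<HS | Income=Q4) = 0.024/0.209 = 0.11483.
Difference = 0.2042.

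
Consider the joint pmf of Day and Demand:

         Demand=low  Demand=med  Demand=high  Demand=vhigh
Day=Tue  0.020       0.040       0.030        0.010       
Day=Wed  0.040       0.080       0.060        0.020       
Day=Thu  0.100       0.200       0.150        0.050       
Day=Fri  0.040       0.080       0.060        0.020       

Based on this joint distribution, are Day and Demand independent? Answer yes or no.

Every cell satisfies P(Day,Demand) = P(Day)·P(Demand). For instance P(Day=Tue) = 0.100, P(Demand=low) = 0.200, and 0.100×0.200 = 0.020 matches the joint entry. So Day and Demand are independent.

yes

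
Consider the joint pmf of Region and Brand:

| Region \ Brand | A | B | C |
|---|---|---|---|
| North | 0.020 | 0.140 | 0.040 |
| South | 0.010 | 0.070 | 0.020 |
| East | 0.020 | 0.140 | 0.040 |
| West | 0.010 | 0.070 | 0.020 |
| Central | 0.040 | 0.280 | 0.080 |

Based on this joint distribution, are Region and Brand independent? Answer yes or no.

Every cell satisfies P(Region,Brand) = P(Region)·P(Brand). For instance P(Region=East) = 0.200, P(Brand=A) = 0.100, and 0.200×0.100 = 0.020 matches the joint entry. So Region and Brand are independent.

yes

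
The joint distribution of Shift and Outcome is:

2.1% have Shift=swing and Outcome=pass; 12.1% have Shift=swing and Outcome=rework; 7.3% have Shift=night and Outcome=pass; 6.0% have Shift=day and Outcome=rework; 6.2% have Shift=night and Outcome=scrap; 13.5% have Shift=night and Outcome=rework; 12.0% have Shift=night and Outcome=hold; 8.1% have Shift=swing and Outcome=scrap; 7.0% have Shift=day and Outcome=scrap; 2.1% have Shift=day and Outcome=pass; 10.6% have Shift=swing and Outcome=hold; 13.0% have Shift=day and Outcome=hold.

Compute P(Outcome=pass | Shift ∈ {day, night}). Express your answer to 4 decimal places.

P(Shift=day) = 0.021 + 0.060 + 0.070 + 0.130 = 0.281.
P(Shift=night) = 0.073 + 0.135 + 0.062 + 0.120 = 0.390.
P(Shift ∈ {day, night}) = 0.281 + 0.390 = 0.671; P(Outcome=pass, Shift ∈ {day, night}) = 0.021 + 0.073 = 0.094.
P(Outcome=pass | Shift ∈ {day, night}) = 0.094/0.671 = 0.1401.

0.1401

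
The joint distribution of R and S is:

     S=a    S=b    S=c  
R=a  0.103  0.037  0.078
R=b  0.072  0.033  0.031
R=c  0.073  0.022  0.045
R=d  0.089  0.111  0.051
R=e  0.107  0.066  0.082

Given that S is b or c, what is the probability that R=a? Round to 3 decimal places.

P(S=b) = 0.037 + 0.033 + 0.022 + 0.111 + 0.066 = 0.269.
P(S=c) = 0.078 + 0.031 + 0.045 + 0.051 + 0.082 = 0.287.
P(S ∈ {b, c}) = 0.269 + 0.287 = 0.556; P(R=a, S ∈ {b, c}) = 0.037 + 0.078 = 0.115.
P(R=a | S ∈ {b, c}) = 0.115/0.556 = 0.207.

0.207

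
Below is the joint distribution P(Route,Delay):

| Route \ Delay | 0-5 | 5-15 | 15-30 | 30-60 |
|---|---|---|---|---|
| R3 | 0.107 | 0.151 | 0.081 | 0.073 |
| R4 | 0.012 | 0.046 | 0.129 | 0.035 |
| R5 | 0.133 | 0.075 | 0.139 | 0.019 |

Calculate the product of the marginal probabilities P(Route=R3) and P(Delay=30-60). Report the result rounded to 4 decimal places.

0.0523

P(Route=R3) = 0.107 + 0.151 + 0.081 + 0.073 = 0.412.
P(Delay=30-60) = 0.073 + 0.035 + 0.019 = 0.127.
Product: 0.412 × 0.127 = 0.0523.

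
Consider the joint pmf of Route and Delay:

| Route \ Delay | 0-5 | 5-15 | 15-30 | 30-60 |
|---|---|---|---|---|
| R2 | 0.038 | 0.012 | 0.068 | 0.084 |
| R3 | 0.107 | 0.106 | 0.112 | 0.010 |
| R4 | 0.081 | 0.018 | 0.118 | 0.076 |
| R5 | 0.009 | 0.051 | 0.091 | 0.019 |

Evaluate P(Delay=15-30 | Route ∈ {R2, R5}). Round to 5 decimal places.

P(Route=R2) = 0.038 + 0.012 + 0.068 + 0.084 = 0.202.
P(Route=R5) = 0.009 + 0.051 + 0.091 + 0.019 = 0.170.
P(Route ∈ {R2, R5}) = 0.202 + 0.170 = 0.372; P(Delay=15-30, Route ∈ {R2, R5}) = 0.068 + 0.091 = 0.159.
P(Delay=15-30 | Route ∈ {R2, R5}) = 0.159/0.372 = 0.42742.

0.42742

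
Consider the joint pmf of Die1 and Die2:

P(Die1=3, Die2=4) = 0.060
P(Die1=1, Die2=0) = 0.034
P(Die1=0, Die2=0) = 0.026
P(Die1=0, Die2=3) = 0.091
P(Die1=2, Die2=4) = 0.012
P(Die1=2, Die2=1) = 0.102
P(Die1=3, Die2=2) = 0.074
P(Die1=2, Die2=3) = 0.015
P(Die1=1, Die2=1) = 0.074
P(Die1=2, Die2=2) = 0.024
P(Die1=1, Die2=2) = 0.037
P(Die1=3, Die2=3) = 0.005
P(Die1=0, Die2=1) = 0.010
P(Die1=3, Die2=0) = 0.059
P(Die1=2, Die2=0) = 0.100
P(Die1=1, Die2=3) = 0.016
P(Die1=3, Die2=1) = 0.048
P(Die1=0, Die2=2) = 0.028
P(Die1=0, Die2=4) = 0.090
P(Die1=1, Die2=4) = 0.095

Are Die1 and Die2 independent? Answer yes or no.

no

P(Die1=0) = 0.245 and P(Die2=3) = 0.127, so their product is 0.03112, but P(Die1=0, Die2=3) = 0.091. Since these differ, Die1 and Die2 are not independent.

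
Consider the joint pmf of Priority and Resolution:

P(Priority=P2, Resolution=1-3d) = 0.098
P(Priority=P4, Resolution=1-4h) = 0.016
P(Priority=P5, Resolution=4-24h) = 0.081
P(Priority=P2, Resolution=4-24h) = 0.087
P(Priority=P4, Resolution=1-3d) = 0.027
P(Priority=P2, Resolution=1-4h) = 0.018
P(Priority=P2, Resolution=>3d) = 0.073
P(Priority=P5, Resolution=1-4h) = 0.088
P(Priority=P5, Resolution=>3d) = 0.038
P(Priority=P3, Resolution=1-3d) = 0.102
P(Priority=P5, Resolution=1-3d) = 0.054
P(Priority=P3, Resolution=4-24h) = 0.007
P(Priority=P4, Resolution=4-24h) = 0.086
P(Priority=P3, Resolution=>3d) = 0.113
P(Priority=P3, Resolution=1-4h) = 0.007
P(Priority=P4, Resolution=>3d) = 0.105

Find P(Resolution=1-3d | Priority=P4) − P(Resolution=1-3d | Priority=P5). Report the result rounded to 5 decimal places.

P(Priority=P4) = 0.016 + 0.086 + 0.027 + 0.105 = 0.234; P(Resolution=1-3d | Priority=P4) = 0.027/0.234 = 0.115385.
P(Priority=P5) = 0.088 + 0.081 + 0.054 + 0.038 = 0.261; P(Resolution=1-3d | Priority=P5) = 0.054/0.261 = 0.206897.
Difference = -0.09151.

-0.09151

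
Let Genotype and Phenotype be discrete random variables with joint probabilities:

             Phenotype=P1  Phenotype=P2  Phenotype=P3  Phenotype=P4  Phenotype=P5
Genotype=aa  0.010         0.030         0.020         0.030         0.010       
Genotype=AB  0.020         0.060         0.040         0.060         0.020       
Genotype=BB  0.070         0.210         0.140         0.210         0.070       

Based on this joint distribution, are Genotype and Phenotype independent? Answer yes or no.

yes

Every cell satisfies P(Genotype,Phenotype) = P(Genotype)·P(Phenotype). For instance P(Genotype=AB) = 0.200, P(Phenotype=P4) = 0.300, and 0.200×0.300 = 0.060 matches the joint entry. So Genotype and Phenotype are independent.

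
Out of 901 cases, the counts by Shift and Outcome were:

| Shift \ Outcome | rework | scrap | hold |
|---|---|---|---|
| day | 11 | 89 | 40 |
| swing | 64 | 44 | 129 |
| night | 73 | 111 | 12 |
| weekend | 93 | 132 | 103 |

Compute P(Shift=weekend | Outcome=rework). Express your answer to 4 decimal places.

0.3859

Total with Outcome=rework: 11 + 64 + 73 + 93 = 241.
P(Shift=weekend | Outcome=rework) = 93/241 = 0.3859.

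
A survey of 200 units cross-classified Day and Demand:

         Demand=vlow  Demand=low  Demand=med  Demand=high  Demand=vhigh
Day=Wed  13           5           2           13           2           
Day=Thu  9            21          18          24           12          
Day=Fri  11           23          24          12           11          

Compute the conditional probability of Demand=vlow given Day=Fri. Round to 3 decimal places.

0.136

Total with Day=Fri: 11 + 23 + 24 + 12 + 11 = 81.
P(Demand=vlow | Day=Fri) = 11/81 = 0.136.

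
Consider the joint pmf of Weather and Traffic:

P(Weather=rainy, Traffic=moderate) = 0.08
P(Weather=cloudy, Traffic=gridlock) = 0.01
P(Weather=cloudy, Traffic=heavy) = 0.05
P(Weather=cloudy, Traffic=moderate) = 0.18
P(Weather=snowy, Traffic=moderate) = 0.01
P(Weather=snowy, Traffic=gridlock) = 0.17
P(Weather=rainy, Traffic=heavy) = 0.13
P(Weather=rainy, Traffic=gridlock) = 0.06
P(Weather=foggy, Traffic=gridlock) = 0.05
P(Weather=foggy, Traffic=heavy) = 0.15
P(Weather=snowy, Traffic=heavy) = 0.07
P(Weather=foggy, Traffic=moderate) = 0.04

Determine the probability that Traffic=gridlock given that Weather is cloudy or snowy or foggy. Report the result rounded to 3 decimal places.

P(Weather=cloudy) = 0.18 + 0.05 + 0.01 = 0.24.
P(Weather=snowy) = 0.01 + 0.07 + 0.17 = 0.25.
P(Weather=foggy) = 0.04 + 0.15 + 0.05 = 0.24.
P(Weather ∈ {cloudy, snowy, foggy}) = 0.24 + 0.25 + 0.24 = 0.73; P(Traffic=gridlock, Weather ∈ {cloudy, snowy, foggy}) = 0.01 + 0.17 + 0.05 = 0.23.
P(Traffic=gridlock | Weather ∈ {cloudy, snowy, foggy}) = 0.23/0.73 = 0.315.

0.315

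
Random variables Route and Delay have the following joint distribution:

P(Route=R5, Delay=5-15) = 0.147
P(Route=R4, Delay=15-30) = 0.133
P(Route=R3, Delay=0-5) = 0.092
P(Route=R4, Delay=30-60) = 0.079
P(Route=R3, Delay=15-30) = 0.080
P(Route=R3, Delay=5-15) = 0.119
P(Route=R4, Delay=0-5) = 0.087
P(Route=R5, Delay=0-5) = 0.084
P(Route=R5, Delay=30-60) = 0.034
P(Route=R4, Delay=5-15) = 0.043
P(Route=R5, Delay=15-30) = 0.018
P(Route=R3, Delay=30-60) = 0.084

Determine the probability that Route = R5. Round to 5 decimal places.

P(Route=R5) = 0.084 + 0.147 + 0.018 + 0.034 = 0.283.

0.28300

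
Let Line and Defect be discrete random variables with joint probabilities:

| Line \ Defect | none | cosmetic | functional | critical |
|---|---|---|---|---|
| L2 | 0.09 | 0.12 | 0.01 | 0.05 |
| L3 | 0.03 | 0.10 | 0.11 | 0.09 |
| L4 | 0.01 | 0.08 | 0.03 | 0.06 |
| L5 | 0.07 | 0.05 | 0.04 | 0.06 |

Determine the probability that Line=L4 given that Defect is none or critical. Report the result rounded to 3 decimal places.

P(Defect=none) = 0.09 + 0.03 + 0.01 + 0.07 = 0.20.
P(Defect=critical) = 0.05 + 0.09 + 0.06 + 0.06 = 0.26.
P(Defect ∈ {none, critical}) = 0.20 + 0.26 = 0.46; P(Line=L4, Defect ∈ {none, critical}) = 0.01 + 0.06 = 0.07.
P(Line=L4 | Defect ∈ {none, critical}) = 0.07/0.46 = 0.152.

0.152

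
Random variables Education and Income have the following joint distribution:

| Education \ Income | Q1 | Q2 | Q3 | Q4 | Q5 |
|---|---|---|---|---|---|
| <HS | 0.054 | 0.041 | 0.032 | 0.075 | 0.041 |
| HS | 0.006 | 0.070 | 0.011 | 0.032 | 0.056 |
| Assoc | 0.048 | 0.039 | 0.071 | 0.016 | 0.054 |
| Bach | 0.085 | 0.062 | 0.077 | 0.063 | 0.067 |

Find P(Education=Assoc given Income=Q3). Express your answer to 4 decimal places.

0.3717

P(Income=Q3) = 0.032 + 0.011 + 0.071 + 0.077 = 0.191.
P(Education=Assoc | Income=Q3) = 0.071/0.191 = 0.3717.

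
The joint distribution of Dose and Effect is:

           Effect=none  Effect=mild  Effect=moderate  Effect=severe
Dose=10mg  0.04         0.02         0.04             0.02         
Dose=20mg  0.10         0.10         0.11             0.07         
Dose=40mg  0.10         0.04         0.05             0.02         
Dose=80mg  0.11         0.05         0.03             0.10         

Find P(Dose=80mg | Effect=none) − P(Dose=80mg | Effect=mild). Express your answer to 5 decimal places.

P(Effect=none) = 0.04 + 0.10 + 0.10 + 0.11 = 0.35; P(Dose=80mg | Effect=none) = 0.11/0.35 = 0.314286.
P(Effect=mild) = 0.02 + 0.10 + 0.04 + 0.05 = 0.21; P(Dose=80mg | Effect=mild) = 0.05/0.21 = 0.238095.
Difference = 0.07619.

0.07619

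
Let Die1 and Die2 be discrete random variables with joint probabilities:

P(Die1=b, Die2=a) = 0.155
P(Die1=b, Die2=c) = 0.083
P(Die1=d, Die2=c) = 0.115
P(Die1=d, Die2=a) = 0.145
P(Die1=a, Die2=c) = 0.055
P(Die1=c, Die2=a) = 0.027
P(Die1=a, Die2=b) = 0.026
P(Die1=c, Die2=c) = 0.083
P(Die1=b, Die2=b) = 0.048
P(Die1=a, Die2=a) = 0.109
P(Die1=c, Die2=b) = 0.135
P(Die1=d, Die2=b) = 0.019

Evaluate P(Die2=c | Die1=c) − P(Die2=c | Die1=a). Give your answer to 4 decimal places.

0.0493

P(Die1=c) = 0.027 + 0.135 + 0.083 = 0.245; P(Die2=c | Die1=c) = 0.083/0.245 = 0.33878.
P(Die1=a) = 0.109 + 0.026 + 0.055 = 0.190; P(Die2=c | Die1=a) = 0.055/0.190 = 0.28947.
Difference = 0.0493.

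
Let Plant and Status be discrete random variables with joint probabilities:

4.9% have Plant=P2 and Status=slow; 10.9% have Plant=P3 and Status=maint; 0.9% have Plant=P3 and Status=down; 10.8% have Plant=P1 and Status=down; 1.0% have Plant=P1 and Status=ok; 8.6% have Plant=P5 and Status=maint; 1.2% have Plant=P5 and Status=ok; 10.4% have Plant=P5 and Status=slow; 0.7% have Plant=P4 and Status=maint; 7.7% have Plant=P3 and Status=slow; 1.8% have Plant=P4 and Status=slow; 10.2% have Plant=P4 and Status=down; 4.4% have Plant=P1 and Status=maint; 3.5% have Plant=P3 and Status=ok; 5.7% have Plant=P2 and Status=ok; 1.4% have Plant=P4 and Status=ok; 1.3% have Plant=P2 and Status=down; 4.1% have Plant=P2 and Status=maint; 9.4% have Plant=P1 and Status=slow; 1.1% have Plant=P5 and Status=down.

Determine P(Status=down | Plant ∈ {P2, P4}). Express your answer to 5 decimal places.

0.38206

P(Plant=P2) = 0.057 + 0.049 + 0.013 + 0.041 = 0.160.
P(Plant=P4) = 0.014 + 0.018 + 0.102 + 0.007 = 0.141.
P(Plant ∈ {P2, P4}) = 0.160 + 0.141 = 0.301; P(Status=down, Plant ∈ {P2, P4}) = 0.013 + 0.102 = 0.115.
P(Status=down | Plant ∈ {P2, P4}) = 0.115/0.301 = 0.38206.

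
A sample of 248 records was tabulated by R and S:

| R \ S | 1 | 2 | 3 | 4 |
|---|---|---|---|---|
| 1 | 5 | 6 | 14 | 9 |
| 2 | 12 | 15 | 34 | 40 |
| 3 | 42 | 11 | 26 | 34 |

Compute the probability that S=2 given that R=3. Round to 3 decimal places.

Total with R=3: 42 + 11 + 26 + 34 = 113.
P(S=2 | R=3) = 11/113 = 0.097.

0.097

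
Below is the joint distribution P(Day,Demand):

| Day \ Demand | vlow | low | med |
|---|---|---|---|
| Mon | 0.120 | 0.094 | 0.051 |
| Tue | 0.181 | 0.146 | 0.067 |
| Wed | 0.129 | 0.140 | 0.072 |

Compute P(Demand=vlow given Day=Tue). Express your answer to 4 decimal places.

0.4594

P(Day=Tue) = 0.181 + 0.146 + 0.067 = 0.394.
P(Demand=vlow | Day=Tue) = 0.181/0.394 = 0.4594.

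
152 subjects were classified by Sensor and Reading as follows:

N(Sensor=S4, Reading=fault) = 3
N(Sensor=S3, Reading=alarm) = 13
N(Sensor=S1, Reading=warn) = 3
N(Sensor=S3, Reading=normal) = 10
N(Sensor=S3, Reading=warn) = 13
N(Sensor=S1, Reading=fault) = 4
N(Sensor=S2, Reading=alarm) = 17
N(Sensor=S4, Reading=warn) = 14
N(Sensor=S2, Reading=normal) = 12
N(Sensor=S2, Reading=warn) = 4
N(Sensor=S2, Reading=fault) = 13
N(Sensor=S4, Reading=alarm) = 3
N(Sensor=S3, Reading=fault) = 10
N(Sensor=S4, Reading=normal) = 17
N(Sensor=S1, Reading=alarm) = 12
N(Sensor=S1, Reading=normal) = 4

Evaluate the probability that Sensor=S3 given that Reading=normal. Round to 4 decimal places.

0.2326

Total with Reading=normal: 4 + 12 + 10 + 17 = 43.
P(Sensor=S3 | Reading=normal) = 10/43 = 0.2326.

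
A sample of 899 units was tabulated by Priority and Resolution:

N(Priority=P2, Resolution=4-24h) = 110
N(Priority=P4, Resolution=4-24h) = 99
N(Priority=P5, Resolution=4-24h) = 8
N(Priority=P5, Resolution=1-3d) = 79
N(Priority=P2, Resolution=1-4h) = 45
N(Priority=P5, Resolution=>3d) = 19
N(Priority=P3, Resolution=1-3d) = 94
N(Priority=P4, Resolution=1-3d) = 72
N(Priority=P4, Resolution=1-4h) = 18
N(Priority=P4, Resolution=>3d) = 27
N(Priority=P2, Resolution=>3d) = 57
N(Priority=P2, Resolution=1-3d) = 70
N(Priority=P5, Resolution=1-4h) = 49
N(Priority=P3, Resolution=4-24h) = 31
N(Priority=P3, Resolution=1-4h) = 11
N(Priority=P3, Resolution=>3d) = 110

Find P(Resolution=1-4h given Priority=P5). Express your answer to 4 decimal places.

Total with Priority=P5: 49 + 8 + 79 + 19 = 155.
P(Resolution=1-4h | Priority=P5) = 49/155 = 0.3161.

0.3161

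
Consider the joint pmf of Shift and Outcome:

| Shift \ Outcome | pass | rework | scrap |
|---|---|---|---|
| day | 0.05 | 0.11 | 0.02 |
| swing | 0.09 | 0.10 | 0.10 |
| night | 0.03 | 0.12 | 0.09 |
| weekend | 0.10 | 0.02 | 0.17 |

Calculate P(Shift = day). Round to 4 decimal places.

0.1800

P(Shift=day) = 0.05 + 0.11 + 0.02 = 0.18.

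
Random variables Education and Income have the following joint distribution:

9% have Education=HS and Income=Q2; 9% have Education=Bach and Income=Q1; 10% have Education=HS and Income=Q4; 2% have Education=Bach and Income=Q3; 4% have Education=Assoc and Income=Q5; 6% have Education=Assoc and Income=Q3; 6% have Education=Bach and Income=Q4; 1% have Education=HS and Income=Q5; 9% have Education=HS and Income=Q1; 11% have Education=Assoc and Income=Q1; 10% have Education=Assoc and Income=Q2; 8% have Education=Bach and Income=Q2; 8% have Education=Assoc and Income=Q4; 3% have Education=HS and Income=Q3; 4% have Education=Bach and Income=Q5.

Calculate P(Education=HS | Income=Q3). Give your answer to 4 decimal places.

0.2727

P(Income=Q3) = 0.03 + 0.06 + 0.02 = 0.11.
P(Education=HS | Income=Q3) = 0.03/0.11 = 0.2727.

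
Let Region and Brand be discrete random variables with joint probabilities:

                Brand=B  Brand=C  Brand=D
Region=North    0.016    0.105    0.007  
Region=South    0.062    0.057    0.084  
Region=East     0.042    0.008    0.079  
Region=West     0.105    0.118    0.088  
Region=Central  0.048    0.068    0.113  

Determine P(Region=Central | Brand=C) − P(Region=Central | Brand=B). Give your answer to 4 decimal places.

0.0152

P(Brand=C) = 0.105 + 0.057 + 0.008 + 0.118 + 0.068 = 0.356; P(Region=Central | Brand=C) = 0.068/0.356 = 0.19101.
P(Brand=B) = 0.016 + 0.062 + 0.042 + 0.105 + 0.048 = 0.273; P(Region=Central | Brand=B) = 0.048/0.273 = 0.17582.
Difference = 0.0152.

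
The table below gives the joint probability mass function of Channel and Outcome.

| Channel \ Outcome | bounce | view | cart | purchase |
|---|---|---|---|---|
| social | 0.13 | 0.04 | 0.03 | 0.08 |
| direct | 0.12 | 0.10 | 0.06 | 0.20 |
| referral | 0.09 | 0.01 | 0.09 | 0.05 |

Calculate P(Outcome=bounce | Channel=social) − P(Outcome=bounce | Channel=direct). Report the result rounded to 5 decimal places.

P(Channel=social) = 0.13 + 0.04 + 0.03 + 0.08 = 0.28; P(Outcome=bounce | Channel=social) = 0.13/0.28 = 0.464286.
P(Channel=direct) = 0.12 + 0.10 + 0.06 + 0.20 = 0.48; P(Outcome=bounce | Channel=direct) = 0.12/0.48 = 0.250000.
Difference = 0.21429.

0.21429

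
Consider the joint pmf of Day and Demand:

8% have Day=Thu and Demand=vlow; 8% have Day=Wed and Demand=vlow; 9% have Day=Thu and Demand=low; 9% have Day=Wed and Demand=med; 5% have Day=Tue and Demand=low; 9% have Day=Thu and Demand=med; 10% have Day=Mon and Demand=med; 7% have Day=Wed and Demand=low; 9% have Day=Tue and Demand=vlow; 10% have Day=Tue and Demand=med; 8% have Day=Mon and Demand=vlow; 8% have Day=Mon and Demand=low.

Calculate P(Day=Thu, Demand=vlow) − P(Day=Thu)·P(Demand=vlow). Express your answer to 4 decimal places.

P(Day=Thu) = 0.08 + 0.09 + 0.09 = 0.26.
P(Demand=vlow) = 0.08 + 0.09 + 0.08 + 0.08 = 0.33.
P(Day=Thu, Demand=vlow) − P(Day=Thu)P(Demand=vlow) = 0.08 − 0.26×0.33 = -0.0058.

-0.0058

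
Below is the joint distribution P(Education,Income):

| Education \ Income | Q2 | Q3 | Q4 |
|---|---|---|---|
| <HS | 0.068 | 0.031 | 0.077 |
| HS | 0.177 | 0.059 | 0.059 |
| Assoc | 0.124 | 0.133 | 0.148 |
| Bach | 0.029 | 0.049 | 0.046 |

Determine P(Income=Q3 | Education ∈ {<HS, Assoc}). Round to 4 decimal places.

P(Education=<HS) = 0.068 + 0.031 + 0.077 = 0.176.
P(Education=Assoc) = 0.124 + 0.133 + 0.148 = 0.405.
P(Education ∈ {<HS, Assoc}) = 0.176 + 0.405 = 0.581; P(Income=Q3, Education ∈ {<HS, Assoc}) = 0.031 + 0.133 = 0.164.
P(Income=Q3 | Education ∈ {<HS, Assoc}) = 0.164/0.581 = 0.2823.

0.2823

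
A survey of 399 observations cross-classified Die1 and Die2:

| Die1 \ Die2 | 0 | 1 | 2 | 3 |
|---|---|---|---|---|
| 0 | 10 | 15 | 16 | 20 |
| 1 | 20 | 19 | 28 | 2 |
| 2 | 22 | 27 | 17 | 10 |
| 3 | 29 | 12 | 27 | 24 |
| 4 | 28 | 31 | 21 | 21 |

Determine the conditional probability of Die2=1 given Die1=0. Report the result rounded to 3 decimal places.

0.246

Total with Die1=0: 10 + 15 + 16 + 20 = 61.
P(Die2=1 | Die1=0) = 15/61 = 0.246.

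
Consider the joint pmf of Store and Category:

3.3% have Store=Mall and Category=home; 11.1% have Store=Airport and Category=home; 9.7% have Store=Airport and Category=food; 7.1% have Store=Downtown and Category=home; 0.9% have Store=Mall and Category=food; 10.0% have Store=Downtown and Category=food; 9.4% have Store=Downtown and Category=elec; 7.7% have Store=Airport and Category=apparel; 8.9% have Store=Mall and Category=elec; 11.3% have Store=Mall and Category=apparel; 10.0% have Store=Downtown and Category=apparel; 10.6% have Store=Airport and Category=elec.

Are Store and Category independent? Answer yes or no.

no

P(Store=Mall) = 0.244 and P(Category=apparel) = 0.290, so their product is 0.07076, but P(Store=Mall, Category=apparel) = 0.113. Since these differ, Store and Category are not independent.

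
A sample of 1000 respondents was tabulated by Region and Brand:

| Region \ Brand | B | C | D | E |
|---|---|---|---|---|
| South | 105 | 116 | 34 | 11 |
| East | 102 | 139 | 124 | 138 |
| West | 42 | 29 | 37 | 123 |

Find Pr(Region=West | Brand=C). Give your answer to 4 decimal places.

Total with Brand=C: 116 + 139 + 29 = 284.
P(Region=West | Brand=C) = 29/284 = 0.1021.

0.1021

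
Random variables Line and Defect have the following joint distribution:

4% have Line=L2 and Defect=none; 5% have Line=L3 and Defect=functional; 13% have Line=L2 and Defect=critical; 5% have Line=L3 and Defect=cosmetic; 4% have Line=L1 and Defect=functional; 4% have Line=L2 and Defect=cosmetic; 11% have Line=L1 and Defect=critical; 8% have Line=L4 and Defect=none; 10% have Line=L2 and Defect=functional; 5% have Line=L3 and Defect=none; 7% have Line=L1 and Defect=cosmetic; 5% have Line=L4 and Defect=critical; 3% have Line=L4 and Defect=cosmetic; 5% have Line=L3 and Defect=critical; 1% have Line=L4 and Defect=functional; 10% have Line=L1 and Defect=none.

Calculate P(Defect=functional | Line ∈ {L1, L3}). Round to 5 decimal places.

0.17308

P(Line=L1) = 0.10 + 0.07 + 0.04 + 0.11 = 0.32.
P(Line=L3) = 0.05 + 0.05 + 0.05 + 0.05 = 0.20.
P(Line ∈ {L1, L3}) = 0.32 + 0.20 = 0.52; P(Defect=functional, Line ∈ {L1, L3}) = 0.04 + 0.05 = 0.09.
P(Defect=functional | Line ∈ {L1, L3}) = 0.09/0.52 = 0.17308.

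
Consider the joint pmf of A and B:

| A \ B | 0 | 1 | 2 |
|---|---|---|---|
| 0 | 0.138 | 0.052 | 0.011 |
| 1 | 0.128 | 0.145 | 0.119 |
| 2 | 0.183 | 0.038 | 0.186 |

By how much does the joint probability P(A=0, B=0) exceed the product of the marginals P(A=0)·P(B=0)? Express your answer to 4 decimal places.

P(A=0) = 0.138 + 0.052 + 0.011 = 0.201.
P(B=0) = 0.138 + 0.128 + 0.183 = 0.449.
P(A=0, B=0) − P(A=0)P(B=0) = 0.138 − 0.201×0.449 = 0.0478.

0.0478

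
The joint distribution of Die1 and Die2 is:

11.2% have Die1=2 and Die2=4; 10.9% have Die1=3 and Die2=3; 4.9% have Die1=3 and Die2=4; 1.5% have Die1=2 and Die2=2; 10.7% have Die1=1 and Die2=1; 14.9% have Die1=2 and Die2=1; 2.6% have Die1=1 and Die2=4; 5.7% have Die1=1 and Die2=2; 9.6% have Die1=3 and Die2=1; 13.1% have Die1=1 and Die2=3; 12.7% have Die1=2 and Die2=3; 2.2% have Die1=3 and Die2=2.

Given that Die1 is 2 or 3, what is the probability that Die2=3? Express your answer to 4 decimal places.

0.3476

P(Die1=2) = 0.149 + 0.015 + 0.127 + 0.112 = 0.403.
P(Die1=3) = 0.096 + 0.022 + 0.109 + 0.049 = 0.276.
P(Die1 ∈ {2, 3}) = 0.403 + 0.276 = 0.679; P(Die2=3, Die1 ∈ {2, 3}) = 0.127 + 0.109 = 0.236.
P(Die2=3 | Die1 ∈ {2, 3}) = 0.236/0.679 = 0.3476.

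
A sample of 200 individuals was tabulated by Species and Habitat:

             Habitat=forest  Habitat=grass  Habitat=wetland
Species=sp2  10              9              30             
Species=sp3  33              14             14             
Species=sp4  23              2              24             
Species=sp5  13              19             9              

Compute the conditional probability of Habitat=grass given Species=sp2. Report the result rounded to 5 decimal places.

Total with Species=sp2: 10 + 9 + 30 = 49.
P(Habitat=grass | Species=sp2) = 9/49 = 0.18367.

0.18367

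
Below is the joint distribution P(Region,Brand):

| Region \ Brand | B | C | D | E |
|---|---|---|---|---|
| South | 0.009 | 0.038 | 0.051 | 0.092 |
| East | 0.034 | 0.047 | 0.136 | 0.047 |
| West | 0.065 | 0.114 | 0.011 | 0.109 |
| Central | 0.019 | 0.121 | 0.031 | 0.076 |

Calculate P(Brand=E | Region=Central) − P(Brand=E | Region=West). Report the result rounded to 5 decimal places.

P(Region=Central) = 0.019 + 0.121 + 0.031 + 0.076 = 0.247; P(Brand=E | Region=Central) = 0.076/0.247 = 0.307692.
P(Region=West) = 0.065 + 0.114 + 0.011 + 0.109 = 0.299; P(Brand=E | Region=West) = 0.109/0.299 = 0.364548.
Difference = -0.05686.

-0.05686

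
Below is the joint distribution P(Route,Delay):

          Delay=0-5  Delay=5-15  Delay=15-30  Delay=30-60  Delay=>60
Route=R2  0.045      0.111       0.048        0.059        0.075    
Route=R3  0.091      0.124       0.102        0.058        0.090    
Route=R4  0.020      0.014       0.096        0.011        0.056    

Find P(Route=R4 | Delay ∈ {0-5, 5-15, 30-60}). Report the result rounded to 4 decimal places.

P(Delay=0-5) = 0.045 + 0.091 + 0.020 = 0.156.
P(Delay=5-15) = 0.111 + 0.124 + 0.014 = 0.249.
P(Delay=30-60) = 0.059 + 0.058 + 0.011 = 0.128.
P(Delay ∈ {0-5, 5-15, 30-60}) = 0.156 + 0.249 + 0.128 = 0.533; P(Route=R4, Delay ∈ {0-5, 5-15, 30-60}) = 0.020 + 0.014 + 0.011 = 0.045.
P(Route=R4 | Delay ∈ {0-5, 5-15, 30-60}) = 0.045/0.533 = 0.0844.

0.0844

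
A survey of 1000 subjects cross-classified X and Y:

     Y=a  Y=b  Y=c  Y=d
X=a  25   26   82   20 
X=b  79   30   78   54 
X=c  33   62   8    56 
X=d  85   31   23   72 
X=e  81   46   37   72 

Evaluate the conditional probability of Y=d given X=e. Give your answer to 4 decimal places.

Total with X=e: 81 + 46 + 37 + 72 = 236.
P(Y=d | X=e) = 72/236 = 0.3051.

0.3051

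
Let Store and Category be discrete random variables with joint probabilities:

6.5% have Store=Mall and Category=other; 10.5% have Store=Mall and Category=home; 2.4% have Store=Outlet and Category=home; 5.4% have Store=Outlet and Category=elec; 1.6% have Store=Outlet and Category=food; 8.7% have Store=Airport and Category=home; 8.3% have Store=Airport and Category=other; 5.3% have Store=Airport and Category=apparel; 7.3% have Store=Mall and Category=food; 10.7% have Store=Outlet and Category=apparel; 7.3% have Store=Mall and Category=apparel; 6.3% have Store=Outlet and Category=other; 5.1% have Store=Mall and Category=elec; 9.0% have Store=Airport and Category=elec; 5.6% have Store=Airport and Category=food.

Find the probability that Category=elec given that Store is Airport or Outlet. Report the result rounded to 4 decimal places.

0.2275

P(Store=Airport) = 0.056 + 0.053 + 0.090 + 0.087 + 0.083 = 0.369.
P(Store=Outlet) = 0.016 + 0.107 + 0.054 + 0.024 + 0.063 = 0.264.
P(Store ∈ {Airport, Outlet}) = 0.369 + 0.264 = 0.633; P(Category=elec, Store ∈ {Airport, Outlet}) = 0.090 + 0.054 = 0.144.
P(Category=elec | Store ∈ {Airport, Outlet}) = 0.144/0.633 = 0.2275.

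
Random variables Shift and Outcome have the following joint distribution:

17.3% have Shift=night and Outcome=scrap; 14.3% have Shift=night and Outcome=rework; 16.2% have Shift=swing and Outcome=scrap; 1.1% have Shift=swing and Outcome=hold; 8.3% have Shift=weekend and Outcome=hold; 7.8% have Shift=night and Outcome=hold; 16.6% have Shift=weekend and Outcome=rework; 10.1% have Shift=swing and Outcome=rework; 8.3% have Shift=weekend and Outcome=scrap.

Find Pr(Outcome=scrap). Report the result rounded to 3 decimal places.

0.418

P(Outcome=scrap) = 0.162 + 0.173 + 0.083 = 0.418.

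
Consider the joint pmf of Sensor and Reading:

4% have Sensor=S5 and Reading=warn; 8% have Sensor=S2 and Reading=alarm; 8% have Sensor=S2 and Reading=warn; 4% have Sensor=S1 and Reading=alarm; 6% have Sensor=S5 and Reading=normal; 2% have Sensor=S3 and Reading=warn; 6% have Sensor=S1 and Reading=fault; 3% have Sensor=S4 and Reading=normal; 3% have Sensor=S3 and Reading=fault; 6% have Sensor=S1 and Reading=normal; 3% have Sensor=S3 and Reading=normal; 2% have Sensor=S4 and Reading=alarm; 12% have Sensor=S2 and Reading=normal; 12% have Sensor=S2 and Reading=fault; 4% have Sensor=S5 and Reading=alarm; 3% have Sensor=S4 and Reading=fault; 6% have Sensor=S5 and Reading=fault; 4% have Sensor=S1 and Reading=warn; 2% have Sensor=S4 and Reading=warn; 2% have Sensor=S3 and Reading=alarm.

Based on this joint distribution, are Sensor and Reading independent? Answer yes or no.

Every cell satisfies P(Sensor,Reading) = P(Sensor)·P(Reading). For instance P(Sensor=S4) = 0.10, P(Reading=normal) = 0.30, and 0.10×0.30 = 0.03 matches the joint entry. So Sensor and Reading are independent.

yes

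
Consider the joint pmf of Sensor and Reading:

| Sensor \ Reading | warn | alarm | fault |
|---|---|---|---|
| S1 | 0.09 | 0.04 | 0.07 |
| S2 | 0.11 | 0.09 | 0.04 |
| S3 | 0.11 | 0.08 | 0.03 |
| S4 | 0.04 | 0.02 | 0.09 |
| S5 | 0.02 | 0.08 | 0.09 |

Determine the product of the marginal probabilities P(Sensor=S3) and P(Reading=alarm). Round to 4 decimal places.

P(Sensor=S3) = 0.11 + 0.08 + 0.03 = 0.22.
P(Reading=alarm) = 0.04 + 0.09 + 0.08 + 0.02 + 0.08 = 0.31.
Product: 0.22 × 0.31 = 0.0682.

0.0682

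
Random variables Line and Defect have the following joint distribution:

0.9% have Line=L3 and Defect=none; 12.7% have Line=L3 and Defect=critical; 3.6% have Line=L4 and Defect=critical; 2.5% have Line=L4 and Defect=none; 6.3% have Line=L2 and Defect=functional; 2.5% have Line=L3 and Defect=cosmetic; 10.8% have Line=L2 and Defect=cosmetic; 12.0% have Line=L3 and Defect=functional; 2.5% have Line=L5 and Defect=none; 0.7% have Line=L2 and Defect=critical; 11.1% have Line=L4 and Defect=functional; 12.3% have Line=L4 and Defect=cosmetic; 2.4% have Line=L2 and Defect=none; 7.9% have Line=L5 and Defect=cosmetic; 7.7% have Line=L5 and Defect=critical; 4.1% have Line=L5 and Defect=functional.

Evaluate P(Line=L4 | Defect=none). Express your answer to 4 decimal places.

0.3012

P(Defect=none) = 0.024 + 0.009 + 0.025 + 0.025 = 0.083.
P(Line=L4 | Defect=none) = 0.025/0.083 = 0.3012.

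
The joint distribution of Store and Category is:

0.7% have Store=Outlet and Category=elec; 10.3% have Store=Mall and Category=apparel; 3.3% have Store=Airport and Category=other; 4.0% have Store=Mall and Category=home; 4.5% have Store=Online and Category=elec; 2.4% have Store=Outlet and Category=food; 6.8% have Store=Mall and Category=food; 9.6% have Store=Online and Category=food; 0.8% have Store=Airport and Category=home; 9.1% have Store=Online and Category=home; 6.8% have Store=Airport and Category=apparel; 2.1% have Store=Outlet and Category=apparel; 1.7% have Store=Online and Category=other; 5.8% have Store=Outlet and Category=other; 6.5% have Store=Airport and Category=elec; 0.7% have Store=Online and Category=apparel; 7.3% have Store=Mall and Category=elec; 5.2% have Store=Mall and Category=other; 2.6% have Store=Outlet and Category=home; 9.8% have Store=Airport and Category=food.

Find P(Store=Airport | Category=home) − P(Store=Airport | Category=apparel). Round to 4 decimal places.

-0.2932

P(Category=home) = 0.040 + 0.008 + 0.026 + 0.091 = 0.165; P(Store=Airport | Category=home) = 0.008/0.165 = 0.04848.
P(Category=apparel) = 0.103 + 0.068 + 0.021 + 0.007 = 0.199; P(Store=Airport | Category=apparel) = 0.068/0.199 = 0.34171.
Difference = -0.2932.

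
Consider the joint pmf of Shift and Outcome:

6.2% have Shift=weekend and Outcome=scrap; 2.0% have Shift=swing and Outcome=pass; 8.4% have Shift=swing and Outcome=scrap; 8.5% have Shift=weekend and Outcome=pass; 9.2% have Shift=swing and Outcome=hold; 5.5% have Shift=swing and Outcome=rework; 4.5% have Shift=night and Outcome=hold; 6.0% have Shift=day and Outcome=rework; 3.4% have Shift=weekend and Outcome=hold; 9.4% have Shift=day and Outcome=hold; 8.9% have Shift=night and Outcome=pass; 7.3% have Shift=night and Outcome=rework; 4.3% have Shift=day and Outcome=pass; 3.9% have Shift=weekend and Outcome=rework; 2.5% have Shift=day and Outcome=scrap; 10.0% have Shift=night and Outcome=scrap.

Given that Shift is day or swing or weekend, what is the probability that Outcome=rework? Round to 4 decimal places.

0.2222

P(Shift=day) = 0.043 + 0.060 + 0.025 + 0.094 = 0.222.
P(Shift=swing) = 0.020 + 0.055 + 0.084 + 0.092 = 0.251.
P(Shift=weekend) = 0.085 + 0.039 + 0.062 + 0.034 = 0.220.
P(Shift ∈ {day, swing, weekend}) = 0.222 + 0.251 + 0.220 = 0.693; P(Outcome=rework, Shift ∈ {day, swing, weekend}) = 0.060 + 0.055 + 0.039 = 0.154.
P(Outcome=rework | Shift ∈ {day, swing, weekend}) = 0.154/0.693 = 0.2222.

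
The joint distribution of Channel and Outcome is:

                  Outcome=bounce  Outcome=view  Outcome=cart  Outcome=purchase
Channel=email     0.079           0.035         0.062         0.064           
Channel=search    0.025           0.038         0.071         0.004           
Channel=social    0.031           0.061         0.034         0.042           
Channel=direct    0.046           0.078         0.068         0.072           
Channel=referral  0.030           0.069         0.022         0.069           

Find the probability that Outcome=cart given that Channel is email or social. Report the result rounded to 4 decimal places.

P(Channel=email) = 0.079 + 0.035 + 0.062 + 0.064 = 0.240.
P(Channel=social) = 0.031 + 0.061 + 0.034 + 0.042 = 0.168.
P(Channel ∈ {email, social}) = 0.240 + 0.168 = 0.408; P(Outcome=cart, Channel ∈ {email, social}) = 0.062 + 0.034 = 0.096.
P(Outcome=cart | Channel ∈ {email, social}) = 0.096/0.408 = 0.2353.

0.2353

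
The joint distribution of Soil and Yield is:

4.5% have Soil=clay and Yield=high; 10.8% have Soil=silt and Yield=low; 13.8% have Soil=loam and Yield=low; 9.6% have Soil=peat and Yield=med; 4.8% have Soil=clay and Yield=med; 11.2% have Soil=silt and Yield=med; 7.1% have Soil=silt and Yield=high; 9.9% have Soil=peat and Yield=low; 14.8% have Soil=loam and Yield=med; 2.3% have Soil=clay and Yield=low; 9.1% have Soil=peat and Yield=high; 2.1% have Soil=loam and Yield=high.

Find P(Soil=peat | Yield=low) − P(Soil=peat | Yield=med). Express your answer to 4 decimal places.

P(Yield=low) = 0.138 + 0.023 + 0.108 + 0.099 = 0.368; P(Soil=peat | Yield=low) = 0.099/0.368 = 0.26902.
P(Yield=med) = 0.148 + 0.048 + 0.112 + 0.096 = 0.404; P(Soil=peat | Yield=med) = 0.096/0.404 = 0.23762.
Difference = 0.0314.

0.0314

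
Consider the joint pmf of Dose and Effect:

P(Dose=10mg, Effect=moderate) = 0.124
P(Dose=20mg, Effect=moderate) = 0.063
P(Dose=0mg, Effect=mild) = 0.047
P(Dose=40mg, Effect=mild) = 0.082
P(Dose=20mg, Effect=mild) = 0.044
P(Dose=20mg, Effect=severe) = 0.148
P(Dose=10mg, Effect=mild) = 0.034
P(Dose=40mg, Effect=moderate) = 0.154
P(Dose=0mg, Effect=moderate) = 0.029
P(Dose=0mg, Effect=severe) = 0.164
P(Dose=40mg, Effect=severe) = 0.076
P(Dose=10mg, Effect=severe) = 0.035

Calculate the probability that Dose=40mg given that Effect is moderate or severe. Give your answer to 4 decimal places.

P(Effect=moderate) = 0.029 + 0.124 + 0.063 + 0.154 = 0.370.
P(Effect=severe) = 0.164 + 0.035 + 0.148 + 0.076 = 0.423.
P(Effect ∈ {moderate, severe}) = 0.370 + 0.423 = 0.793; P(Dose=40mg, Effect ∈ {moderate, severe}) = 0.154 + 0.076 = 0.230.
P(Dose=40mg | Effect ∈ {moderate, severe}) = 0.230/0.793 = 0.2900.

0.2900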